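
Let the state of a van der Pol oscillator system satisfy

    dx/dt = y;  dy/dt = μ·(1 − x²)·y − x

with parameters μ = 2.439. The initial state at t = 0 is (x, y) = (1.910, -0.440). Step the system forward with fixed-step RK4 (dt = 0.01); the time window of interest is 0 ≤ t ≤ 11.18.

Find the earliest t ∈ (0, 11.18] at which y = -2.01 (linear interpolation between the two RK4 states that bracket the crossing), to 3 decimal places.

t = 2.501

t=0.000: state=(1.910, -0.440)
step 1 (dt=0.01): k1=(-0.440, 0.932), k2=(-0.435, 0.895), k3=(-0.436, 0.896), k4=(-0.431, 0.861); state += dt/6·(k1+2k2+2k3+k4)
t=0.010: state=(1.906, -0.431)
t=0.020: state=(1.901, -0.423)
t=0.030: state=(1.897, -0.415)
continuing one RK4 step at a time; state shown every 50 steps (Δt=0.5):
t=0.500: state=(1.732, -0.342)
t=1.000: state=(1.548, -0.403)
t=1.500: state=(1.318, -0.530)
t=2.000: state=(0.989, -0.840)
t=2.500: state=(0.349, -2.007)
next step: t=2.510: state=(0.329, -2.054) — y has crossed -2.01
linear interpolation between t=2.500 (-2.00666) and t=2.510 (-2.05387) → t≈2.501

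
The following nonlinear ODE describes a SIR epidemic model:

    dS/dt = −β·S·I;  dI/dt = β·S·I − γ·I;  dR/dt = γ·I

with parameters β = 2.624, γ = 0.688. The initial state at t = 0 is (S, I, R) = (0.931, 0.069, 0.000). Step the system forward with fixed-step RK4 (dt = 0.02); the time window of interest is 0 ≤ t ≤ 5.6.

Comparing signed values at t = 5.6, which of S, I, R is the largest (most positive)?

t=0.000: state=(0.931, 0.069, 0.000)
step 1 (dt=0.02): k1=(-0.169, 0.121, 0.047), k2=(-0.171, 0.123, 0.048), k3=(-0.171, 0.123, 0.048), k4=(-0.174, 0.125, 0.049); state += dt/6·(k1+2k2+2k3+k4)
t=0.020: state=(0.928, 0.071, 0.001)
t=0.040: state=(0.924, 0.074, 0.002)
t=0.060: state=(0.920, 0.077, 0.003)
continuing one RK4 step at a time; state shown every 10 steps (Δt=0.2):
t=0.200: state=(0.892, 0.097, 0.011)
t=0.400: state=(0.840, 0.133, 0.027)
t=0.600: state=(0.774, 0.177, 0.048)
t=0.800: state=(0.696, 0.228, 0.076)
t=1.000: state=(0.609, 0.279, 0.111)
t=1.200: state=(0.520, 0.328, 0.153)
t=1.400: state=(0.433, 0.366, 0.201)
t=1.600: state=(0.354, 0.392, 0.253)
t=1.800: state=(0.287, 0.404, 0.308)
t=2.000: state=(0.232, 0.404, 0.364)
t=2.200: state=(0.188, 0.393, 0.419)
t=2.400: state=(0.154, 0.374, 0.472)
t=2.600: state=(0.127, 0.351, 0.522)
t=2.800: state=(0.107, 0.325, 0.568)
t=3.000: state=(0.091, 0.298, 0.611)
t=3.200: state=(0.078, 0.272, 0.650)
t=3.400: state=(0.068, 0.246, 0.686)
t=3.600: state=(0.060, 0.222, 0.718)
t=3.800: state=(0.054, 0.199, 0.747)
t=4.000: state=(0.049, 0.178, 0.773)
t=4.200: state=(0.045, 0.159, 0.796)
t=4.400: state=(0.041, 0.142, 0.817)
t=4.600: state=(0.039, 0.126, 0.835)
t=4.800: state=(0.036, 0.112, 0.852)
t=5.000: state=(0.034, 0.100, 0.866)
t=5.200: state=(0.033, 0.088, 0.879)
t=5.400: state=(0.031, 0.078, 0.891)
t=5.600: state=(0.030, 0.069, 0.901)
compare at T: S=0.030, I=0.069, R=0.901

largest component: R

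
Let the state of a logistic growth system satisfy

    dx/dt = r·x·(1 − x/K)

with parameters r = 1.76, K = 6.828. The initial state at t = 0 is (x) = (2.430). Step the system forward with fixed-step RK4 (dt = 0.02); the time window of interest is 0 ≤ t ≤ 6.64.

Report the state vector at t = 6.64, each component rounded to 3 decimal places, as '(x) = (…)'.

t=0.000: state=(2.430)
step 1 (dt=0.02): k1=(2.755), k2=(2.769), k3=(2.769), k4=(2.782); state += dt/6·(k1+2k2+2k3+k4)
t=0.020: state=(2.485)
t=0.040: state=(2.541)
t=0.060: state=(2.598)
continuing one RK4 step at a time; state shown every 25 steps (Δt=0.5):
t=0.500: state=(3.900)
t=1.000: state=(5.207)
t=1.500: state=(6.047)
t=2.000: state=(6.481)
t=2.500: state=(6.680)
t=3.000: state=(6.766)
t=3.500: state=(6.802)
t=4.000: state=(6.817)
t=4.500: state=(6.824)
t=5.000: state=(6.826)
t=5.500: state=(6.827)
t=6.000: state=(6.828)
t=6.500: state=(6.828)
t=6.640: state=(6.828)

(x) = (6.828)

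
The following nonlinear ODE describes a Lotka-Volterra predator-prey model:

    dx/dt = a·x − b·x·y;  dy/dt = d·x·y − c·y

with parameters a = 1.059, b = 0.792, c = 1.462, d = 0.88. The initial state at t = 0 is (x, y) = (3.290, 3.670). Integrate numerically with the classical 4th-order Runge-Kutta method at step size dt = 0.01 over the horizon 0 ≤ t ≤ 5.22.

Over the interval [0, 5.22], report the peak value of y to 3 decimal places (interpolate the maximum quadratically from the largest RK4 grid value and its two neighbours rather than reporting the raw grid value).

t=0.000: state=(3.290, 3.670)
step 1 (dt=0.01): k1=(-6.079, 5.260), k2=(-6.090, 5.199), k3=(-6.090, 5.198), k4=(-6.099, 5.135); state += dt/6·(k1+2k2+2k3+k4)
t=0.010: state=(3.229, 3.722)
t=0.020: state=(3.168, 3.773)
t=0.030: state=(3.107, 3.822)
continuing one RK4 step at a time; state shown every 20 steps (Δt=0.2):
t=0.200: state=(2.126, 4.400)
t=0.400: state=(1.296, 4.412)
t=0.600: state=(0.823, 3.952)
t=0.800: state=(0.571, 3.327)
t=1.000: state=(0.438, 2.711)
t=1.200: state=(0.368, 2.171)
t=1.400: state=(0.335, 1.723)
t=1.600: state=(0.324, 1.363)
t=1.800: state=(0.331, 1.077)
t=2.000: state=(0.351, 0.854)
t=2.200: state=(0.384, 0.680)
t=2.400: state=(0.431, 0.545)
t=2.600: state=(0.493, 0.441)
t=2.800: state=(0.572, 0.362)
t=3.000: state=(0.671, 0.301)
t=3.200: state=(0.794, 0.255)
t=3.400: state=(0.944, 0.222)
t=3.600: state=(1.129, 0.199)
t=3.800: state=(1.354, 0.185)
t=4.000: state=(1.626, 0.179)
t=4.200: state=(1.953, 0.183)
t=4.400: state=(2.342, 0.199)
t=4.600: state=(2.798, 0.233)
t=4.800: state=(3.317, 0.298)
t=5.000: state=(3.877, 0.419)
t=5.200: state=(4.412, 0.650)
t=5.220: state=(4.459, 0.682)
largest grid value and its neighbours: y(0.290)=4.48635, y(0.300)=4.48714, y(0.310)=4.48629
parabola through these three points peaks at t≈0.300 with y≈4.48714

max y = 4.487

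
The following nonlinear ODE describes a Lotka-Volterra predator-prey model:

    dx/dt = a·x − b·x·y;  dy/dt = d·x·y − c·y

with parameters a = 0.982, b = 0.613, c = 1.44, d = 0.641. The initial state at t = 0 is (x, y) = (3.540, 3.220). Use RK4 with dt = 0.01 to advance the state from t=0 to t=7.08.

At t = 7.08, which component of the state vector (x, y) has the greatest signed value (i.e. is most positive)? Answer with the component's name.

t=0.000: state=(3.540, 3.220)
step 1 (dt=0.01): k1=(-3.511, 2.670), k2=(-3.523, 2.645), k3=(-3.522, 2.644), k4=(-3.533, 2.618); state += dt/6·(k1+2k2+2k3+k4)
t=0.010: state=(3.505, 3.246)
t=0.020: state=(3.469, 3.272)
t=0.030: state=(3.434, 3.298)
continuing one RK4 step at a time; state shown every 25 steps (Δt=0.25):
t=0.250: state=(2.651, 3.688)
t=0.500: state=(1.913, 3.697)
t=0.750: state=(1.420, 3.358)
t=1.000: state=(1.125, 2.867)
t=1.250: state=(0.964, 2.361)
t=1.500: state=(0.889, 1.909)
t=1.750: state=(0.874, 1.533)
t=2.000: state=(0.905, 1.233)
t=2.250: state=(0.975, 0.999)
t=2.500: state=(1.085, 0.822)
t=2.750: state=(1.236, 0.690)
t=3.000: state=(1.432, 0.596)
t=3.250: state=(1.679, 0.533)
t=3.500: state=(1.984, 0.499)
t=3.750: state=(2.352, 0.492)
t=4.000: state=(2.784, 0.517)
t=4.250: state=(3.272, 0.586)
t=4.500: state=(3.788, 0.720)
t=4.750: state=(4.265, 0.959)
t=5.000: state=(4.575, 1.363)
t=5.250: state=(4.538, 1.985)
t=5.500: state=(4.033, 2.769)
t=5.750: state=(3.189, 3.454)
t=6.000: state=(2.334, 3.744)
t=6.250: state=(1.692, 3.595)
t=6.500: state=(1.285, 3.175)
t=6.750: state=(1.050, 2.665)
t=7.000: state=(0.926, 2.176)
t=7.080: state=(0.904, 2.032)
compare at T: x=0.904, y=2.032

largest component: y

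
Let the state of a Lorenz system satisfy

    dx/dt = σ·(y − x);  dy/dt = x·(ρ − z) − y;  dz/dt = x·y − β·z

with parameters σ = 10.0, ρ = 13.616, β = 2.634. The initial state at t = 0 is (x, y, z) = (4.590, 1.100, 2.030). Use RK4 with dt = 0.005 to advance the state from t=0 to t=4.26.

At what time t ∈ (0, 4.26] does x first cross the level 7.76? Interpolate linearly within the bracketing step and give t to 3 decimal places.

t = 0.247

t=0.000: state=(4.590, 1.100, 2.030)
step 1 (dt=0.005): k1=(-34.900, 52.080, -0.298), k2=(-32.726, 50.942, 0.194), k3=(-32.808, 51.002, 0.185), k4=(-30.709, 49.920, 0.648); state += dt/6·(k1+2k2+2k3+k4)
t=0.005: state=(4.426, 1.355, 2.031)
t=0.010: state=(4.282, 1.600, 2.036)
t=0.015: state=(4.157, 1.835, 2.046)
continuing one RK4 step at a time; state shown every 40 steps (Δt=0.2):
t=0.200: state=(6.222, 9.296, 5.331)
t=0.245: state=(7.690, 11.057, 7.764)
next step: t=0.250: state=(7.859, 11.222, 8.093) — x has crossed 7.76
linear interpolation between t=0.245 (7.69030) and t=0.250 (7.85860) → t≈0.247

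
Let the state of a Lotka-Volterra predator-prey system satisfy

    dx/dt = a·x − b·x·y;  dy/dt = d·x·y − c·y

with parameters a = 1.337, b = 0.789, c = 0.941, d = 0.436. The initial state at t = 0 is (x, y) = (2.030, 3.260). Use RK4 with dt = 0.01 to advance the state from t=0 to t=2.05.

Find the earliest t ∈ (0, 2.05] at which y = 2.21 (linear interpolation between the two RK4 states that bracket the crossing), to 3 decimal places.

t=0.000: state=(2.030, 3.260)
step 1 (dt=0.01): k1=(-2.507, -0.182), k2=(-2.490, -0.200), k3=(-2.490, -0.200), k4=(-2.473, -0.218); state += dt/6·(k1+2k2+2k3+k4)
t=0.010: state=(2.005, 3.258)
t=0.020: state=(1.981, 3.256)
t=0.030: state=(1.956, 3.253)
continuing one RK4 step at a time; state shown every 10 steps (Δt=0.1):
t=0.100: state=(1.796, 3.225)
t=0.200: state=(1.596, 3.160)
t=0.300: state=(1.426, 3.072)
t=0.400: state=(1.285, 2.966)
t=0.500: state=(1.167, 2.848)
t=0.600: state=(1.071, 2.721)
t=0.700: state=(0.993, 2.591)
t=0.800: state=(0.930, 2.459)
t=0.900: state=(0.880, 2.328)
t=0.990: state=(0.845, 2.213)
next step: t=1.000: state=(0.841, 2.200) — y has crossed 2.21
linear interpolation between t=0.990 (2.21254) and t=1.000 (2.19989) → t≈0.992

t = 0.992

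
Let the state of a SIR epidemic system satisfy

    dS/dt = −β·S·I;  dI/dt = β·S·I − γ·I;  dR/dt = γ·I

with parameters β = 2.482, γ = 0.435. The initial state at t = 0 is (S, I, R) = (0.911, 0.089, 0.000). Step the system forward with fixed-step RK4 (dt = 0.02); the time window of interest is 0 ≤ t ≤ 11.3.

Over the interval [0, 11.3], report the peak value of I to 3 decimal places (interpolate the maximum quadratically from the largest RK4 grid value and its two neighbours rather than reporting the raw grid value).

max I = 0.536

t=0.000: state=(0.911, 0.089, 0.000)
step 1 (dt=0.02): k1=(-0.201, 0.163, 0.039), k2=(-0.204, 0.165, 0.039), k3=(-0.205, 0.165, 0.039), k4=(-0.208, 0.168, 0.040); state += dt/6·(k1+2k2+2k3+k4)
t=0.020: state=(0.907, 0.092, 0.001)
t=0.040: state=(0.903, 0.096, 0.002)
t=0.060: state=(0.898, 0.099, 0.002)
continuing one RK4 step at a time; state shown every 25 steps (Δt=0.5):
t=0.500: state=(0.765, 0.205, 0.031)
t=1.000: state=(0.536, 0.371, 0.093)
t=1.500: state=(0.309, 0.501, 0.189)
t=2.000: state=(0.161, 0.535, 0.304)
t=2.500: state=(0.084, 0.499, 0.417)
t=3.000: state=(0.047, 0.434, 0.519)
t=3.500: state=(0.029, 0.366, 0.606)
t=4.000: state=(0.019, 0.303, 0.678)
t=4.500: state=(0.014, 0.249, 0.738)
t=5.000: state=(0.010, 0.203, 0.787)
t=5.500: state=(0.008, 0.165, 0.827)
t=6.000: state=(0.007, 0.134, 0.859)
t=6.500: state=(0.006, 0.109, 0.885)
t=7.000: state=(0.005, 0.088, 0.907)
t=7.500: state=(0.005, 0.071, 0.924)
t=8.000: state=(0.004, 0.058, 0.938)
t=8.500: state=(0.004, 0.047, 0.949)
t=9.000: state=(0.004, 0.038, 0.958)
t=9.500: state=(0.004, 0.030, 0.966)
t=10.000: state=(0.004, 0.025, 0.972)
t=10.500: state=(0.003, 0.020, 0.977)
t=11.000: state=(0.003, 0.016, 0.981)
t=11.300: state=(0.003, 0.014, 0.983)
largest grid value and its neighbours: I(1.920)=0.53582, I(1.940)=0.53586, I(1.960)=0.53577
parabola through these three points peaks at t≈1.936 with I≈0.53586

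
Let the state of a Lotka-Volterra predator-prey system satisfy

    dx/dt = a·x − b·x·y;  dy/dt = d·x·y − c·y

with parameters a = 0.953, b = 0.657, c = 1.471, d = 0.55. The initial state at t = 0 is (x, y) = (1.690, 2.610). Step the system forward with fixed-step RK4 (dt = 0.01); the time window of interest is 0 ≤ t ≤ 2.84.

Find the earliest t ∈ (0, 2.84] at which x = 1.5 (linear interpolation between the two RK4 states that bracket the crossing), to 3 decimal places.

t = 0.176

t=0.000: state=(1.690, 2.610)
step 1 (dt=0.01): k1=(-1.287, -1.413), k2=(-1.275, -1.419), k3=(-1.275, -1.419), k4=(-1.262, -1.424); state += dt/6·(k1+2k2+2k3+k4)
t=0.010: state=(1.677, 2.596)
t=0.020: state=(1.665, 2.582)
t=0.030: state=(1.653, 2.567)
continuing one RK4 step at a time; state shown every 10 steps (Δt=0.1):
t=0.100: state=(1.573, 2.464)
t=0.170: state=(1.505, 2.359)
next step: t=0.180: state=(1.497, 2.344) — x has crossed 1.5
linear interpolation between t=0.170 (1.50545) and t=0.180 (1.49657) → t≈0.176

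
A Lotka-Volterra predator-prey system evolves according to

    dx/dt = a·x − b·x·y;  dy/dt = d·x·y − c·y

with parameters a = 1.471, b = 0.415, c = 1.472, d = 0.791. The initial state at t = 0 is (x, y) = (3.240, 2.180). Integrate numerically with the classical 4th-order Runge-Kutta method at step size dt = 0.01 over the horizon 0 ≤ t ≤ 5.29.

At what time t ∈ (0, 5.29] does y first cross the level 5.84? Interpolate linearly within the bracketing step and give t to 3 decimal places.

t = 0.775

t=0.000: state=(3.240, 2.180)
step 1 (dt=0.01): k1=(1.835, 2.378), k2=(1.824, 2.407), k3=(1.824, 2.407), k4=(1.813, 2.436); state += dt/6·(k1+2k2+2k3+k4)
t=0.010: state=(3.258, 2.204)
t=0.020: state=(3.276, 2.229)
t=0.030: state=(3.294, 2.254)
continuing one RK4 step at a time; state shown every 20 steps (Δt=0.2):
t=0.200: state=(3.545, 2.783)
t=0.400: state=(3.647, 3.675)
t=0.600: state=(3.445, 4.818)
t=0.770: state=(3.038, 5.813)
next step: t=0.780: state=(3.009, 5.866) — y has crossed 5.84
linear interpolation between t=0.770 (5.81276) and t=0.780 (5.86648) → t≈0.775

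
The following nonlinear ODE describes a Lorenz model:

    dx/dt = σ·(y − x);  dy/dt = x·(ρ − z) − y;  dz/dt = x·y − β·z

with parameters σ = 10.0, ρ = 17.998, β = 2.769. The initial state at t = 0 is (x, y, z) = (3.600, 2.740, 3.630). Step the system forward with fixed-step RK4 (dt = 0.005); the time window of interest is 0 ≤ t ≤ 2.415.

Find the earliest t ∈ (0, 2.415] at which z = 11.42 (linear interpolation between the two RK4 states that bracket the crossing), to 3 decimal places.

t=0.000: state=(3.600, 2.740, 3.630)
step 1 (dt=0.005): k1=(-8.600, 48.985, -0.187), k2=(-7.160, 48.555, 0.193), k3=(-7.207, 48.604, 0.197), k4=(-5.809, 48.221, 0.577); state += dt/6·(k1+2k2+2k3+k4)
t=0.005: state=(3.564, 2.983, 3.631)
t=0.010: state=(3.542, 3.223, 3.636)
t=0.015: state=(3.532, 3.460, 3.644)
continuing one RK4 step at a time; state shown every 20 steps (Δt=0.1):
t=0.100: state=(4.839, 7.725, 4.616)
t=0.200: state=(8.955, 13.960, 10.219)
t=0.210: state=(9.457, 14.488, 11.233)
next step: t=0.215: state=(9.708, 14.726, 11.773) — z has crossed 11.42
linear interpolation between t=0.210 (11.23275) and t=0.215 (11.77349) → t≈0.212

t = 0.212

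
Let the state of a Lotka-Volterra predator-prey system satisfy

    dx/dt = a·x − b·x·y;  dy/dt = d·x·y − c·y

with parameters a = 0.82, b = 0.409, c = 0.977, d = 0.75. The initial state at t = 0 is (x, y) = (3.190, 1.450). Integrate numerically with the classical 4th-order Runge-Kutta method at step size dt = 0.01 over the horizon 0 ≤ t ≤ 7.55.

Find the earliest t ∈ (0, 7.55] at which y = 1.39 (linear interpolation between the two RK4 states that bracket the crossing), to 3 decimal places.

t=0.000: state=(3.190, 1.450)
step 1 (dt=0.01): k1=(0.724, 2.052), k2=(0.711, 2.071), k3=(0.711, 2.071), k4=(0.699, 2.090); state += dt/6·(k1+2k2+2k3+k4)
t=0.010: state=(3.197, 1.471)
t=0.020: state=(3.204, 1.492)
t=0.030: state=(3.211, 1.513)
continuing one RK4 step at a time; state shown every 25 steps (Δt=0.25):
t=0.250: state=(3.275, 2.089)
t=0.500: state=(3.107, 2.990)
t=0.750: state=(2.663, 4.038)
t=1.000: state=(2.061, 4.930)
t=1.250: state=(1.487, 5.377)
t=1.500: state=(1.052, 5.331)
t=1.750: state=(0.762, 4.940)
t=2.000: state=(0.580, 4.382)
t=2.250: state=(0.469, 3.784)
t=2.500: state=(0.403, 3.215)
t=2.750: state=(0.366, 2.706)
t=3.000: state=(0.348, 2.265)
t=3.250: state=(0.346, 1.893)
t=3.500: state=(0.356, 1.584)
t=3.680: state=(0.369, 1.395)
next step: t=3.690: state=(0.370, 1.385) — y has crossed 1.39
linear interpolation between t=3.680 (1.39476) and t=3.690 (1.38504) → t≈3.685

t = 3.685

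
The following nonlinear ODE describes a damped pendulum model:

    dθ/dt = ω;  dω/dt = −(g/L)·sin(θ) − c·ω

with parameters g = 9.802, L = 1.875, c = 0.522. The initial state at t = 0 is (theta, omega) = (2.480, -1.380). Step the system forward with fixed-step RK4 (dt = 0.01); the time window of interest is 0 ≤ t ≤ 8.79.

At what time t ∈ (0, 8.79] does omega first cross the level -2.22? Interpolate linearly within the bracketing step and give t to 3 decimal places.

t=0.000: state=(2.480, -1.380)
step 1 (dt=0.01): k1=(-1.380, -2.491), k2=(-1.392, -2.513), k3=(-1.393, -2.514), k4=(-1.405, -2.535); state += dt/6·(k1+2k2+2k3+k4)
t=0.010: state=(2.466, -1.405)
t=0.020: state=(2.452, -1.431)
t=0.030: state=(2.437, -1.457)
t=0.270: state=(2.002, -2.210)
next step: t=0.280: state=(1.980, -2.246) — omega has crossed -2.22
linear interpolation between t=0.270 (-2.20971) and t=0.280 (-2.24581) → t≈0.273

t = 0.273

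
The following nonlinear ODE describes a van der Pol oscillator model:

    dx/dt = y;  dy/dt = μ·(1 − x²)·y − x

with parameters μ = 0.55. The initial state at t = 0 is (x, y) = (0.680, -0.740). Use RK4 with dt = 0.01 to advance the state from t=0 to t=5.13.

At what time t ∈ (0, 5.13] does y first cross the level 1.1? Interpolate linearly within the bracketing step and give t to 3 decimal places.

t = 3.137

t=0.000: state=(0.680, -0.740)
step 1 (dt=0.01): k1=(-0.740, -0.899), k2=(-0.744, -0.898), k3=(-0.744, -0.898), k4=(-0.749, -0.898); state += dt/6·(k1+2k2+2k3+k4)
t=0.010: state=(0.673, -0.749)
t=0.020: state=(0.665, -0.758)
t=0.030: state=(0.657, -0.767)
continuing one RK4 step at a time; state shown every 20 steps (Δt=0.2):
t=0.200: state=(0.514, -0.919)
t=0.400: state=(0.313, -1.093)
t=0.600: state=(0.078, -1.257)
t=0.800: state=(-0.188, -1.391)
t=1.000: state=(-0.475, -1.464)
t=1.200: state=(-0.767, -1.437)
t=1.400: state=(-1.041, -1.283)
t=1.600: state=(-1.272, -1.007)
t=1.800: state=(-1.439, -0.658)
t=2.000: state=(-1.534, -0.296)
t=2.200: state=(-1.560, 0.034)
t=2.400: state=(-1.524, 0.316)
t=2.600: state=(-1.436, 0.555)
t=2.800: state=(-1.303, 0.766)
t=3.000: state=(-1.130, 0.964)
t=3.130: state=(-0.997, 1.093)
next step: t=3.140: state=(-0.986, 1.103) — y has crossed 1.1
linear interpolation between t=3.130 (1.09288) and t=3.140 (1.10290) → t≈3.137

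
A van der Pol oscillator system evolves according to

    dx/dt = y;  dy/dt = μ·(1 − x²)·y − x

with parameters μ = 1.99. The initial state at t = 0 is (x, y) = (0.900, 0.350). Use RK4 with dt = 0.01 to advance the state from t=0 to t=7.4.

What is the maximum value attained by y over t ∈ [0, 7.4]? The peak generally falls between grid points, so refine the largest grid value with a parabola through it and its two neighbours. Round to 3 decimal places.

max y = 3.805

t=0.000: state=(0.900, 0.350)
step 1 (dt=0.01): k1=(0.350, -0.768), k2=(0.346, -0.773), k3=(0.346, -0.773), k4=(0.342, -0.778); state += dt/6·(k1+2k2+2k3+k4)
t=0.010: state=(0.903, 0.342)
t=0.020: state=(0.907, 0.334)
t=0.030: state=(0.910, 0.326)
continuing one RK4 step at a time; state shown every 25 steps (Δt=0.25):
t=0.250: state=(0.961, 0.132)
t=0.500: state=(0.964, -0.109)
t=0.750: state=(0.906, -0.359)
t=1.000: state=(0.782, -0.642)
t=1.250: state=(0.577, -1.032)
t=1.500: state=(0.245, -1.681)
t=1.750: state=(-0.300, -2.736)
t=2.000: state=(-1.091, -3.297)
t=2.250: state=(-1.736, -1.609)
t=2.500: state=(-1.934, -0.206)
t=2.750: state=(-1.922, 0.212)
t=3.000: state=(-1.852, 0.327)
t=3.250: state=(-1.763, 0.379)
t=3.500: state=(-1.663, 0.422)
t=3.750: state=(-1.552, 0.472)
t=4.000: state=(-1.426, 0.539)
t=4.250: state=(-1.280, 0.636)
t=4.500: state=(-1.103, 0.787)
t=4.750: state=(-0.878, 1.042)
t=5.000: state=(-0.564, 1.519)
t=5.250: state=(-0.080, 2.449)
t=5.500: state=(0.695, 3.699)
t=5.750: state=(1.579, 2.780)
t=6.000: state=(1.976, 0.608)
t=6.250: state=(2.015, -0.124)
t=6.500: state=(1.958, -0.290)
t=6.750: state=(1.878, -0.343)
t=7.000: state=(1.788, -0.378)
t=7.250: state=(1.689, -0.414)
t=7.400: state=(1.625, -0.440)
largest grid value and its neighbours: y(5.550)=3.79949, y(5.560)=3.80450, y(5.570)=3.80384
parabola through these three points peaks at t≈5.564 with y≈3.80492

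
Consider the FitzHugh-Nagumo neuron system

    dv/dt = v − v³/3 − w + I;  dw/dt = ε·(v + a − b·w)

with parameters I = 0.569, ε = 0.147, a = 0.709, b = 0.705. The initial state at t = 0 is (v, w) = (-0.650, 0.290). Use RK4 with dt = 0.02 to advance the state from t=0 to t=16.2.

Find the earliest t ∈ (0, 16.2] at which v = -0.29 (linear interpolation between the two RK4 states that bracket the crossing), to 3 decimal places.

t = 10.803

t=0.000: state=(-0.650, 0.290)
step 1 (dt=0.02): k1=(-0.279, -0.021), k2=(-0.281, -0.022), k3=(-0.281, -0.022), k4=(-0.282, -0.022); state += dt/6·(k1+2k2+2k3+k4)
t=0.020: state=(-0.656, 0.290)
t=0.040: state=(-0.661, 0.289)
t=0.060: state=(-0.667, 0.289)
continuing one RK4 step at a time; state shown every 50 steps (Δt=1):
t=1.000: state=(-0.978, 0.247)
t=2.000: state=(-1.258, 0.163)
t=3.000: state=(-1.354, 0.062)
t=4.000: state=(-1.330, -0.033)
t=5.000: state=(-1.257, -0.112)
t=6.000: state=(-1.163, -0.171)
t=7.000: state=(-1.055, -0.210)
t=8.000: state=(-0.930, -0.229)
t=9.000: state=(-0.777, -0.227)
t=10.000: state=(-0.563, -0.200)
t=10.800: state=(-0.291, -0.153)
next step: t=10.820: state=(-0.283, -0.152) — v has crossed -0.29
linear interpolation between t=10.800 (-0.29140) and t=10.820 (-0.28255) → t≈10.803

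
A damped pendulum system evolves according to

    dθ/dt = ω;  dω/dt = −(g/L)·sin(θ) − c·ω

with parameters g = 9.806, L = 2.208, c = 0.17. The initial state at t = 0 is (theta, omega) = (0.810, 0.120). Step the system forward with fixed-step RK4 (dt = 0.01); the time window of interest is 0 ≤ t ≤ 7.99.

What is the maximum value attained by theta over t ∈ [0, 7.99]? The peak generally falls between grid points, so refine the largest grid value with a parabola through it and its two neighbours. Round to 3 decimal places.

max theta = 0.812

t=0.000: state=(0.810, 0.120)
step 1 (dt=0.01): k1=(0.120, -3.237), k2=(0.104, -3.236), k3=(0.104, -3.236), k4=(0.088, -3.235); state += dt/6·(k1+2k2+2k3+k4)
t=0.010: state=(0.811, 0.088)
t=0.020: state=(0.812, 0.055)
t=0.030: state=(0.812, 0.023)
continuing one RK4 step at a time; state shown every 50 steps (Δt=0.5):
t=0.500: state=(0.495, -1.269)
t=1.000: state=(-0.248, -1.425)
t=1.500: state=(-0.699, -0.248)
t=2.000: state=(-0.478, 1.043)
t=2.500: state=(0.166, 1.295)
t=3.000: state=(0.602, 0.311)
t=3.500: state=(0.446, -0.866)
t=4.000: state=(-0.113, -1.161)
t=4.500: state=(-0.520, -0.332)
t=5.000: state=(-0.407, 0.729)
t=5.500: state=(0.079, 1.033)
t=6.000: state=(0.450, 0.329)
t=6.500: state=(0.367, -0.620)
t=7.000: state=(-0.057, -0.915)
t=7.500: state=(-0.392, -0.311)
t=7.990: state=(-0.333, 0.520)
largest grid value and its neighbours: theta(0.030)=0.81214, theta(0.040)=0.81221, theta(0.050)=0.81196
parabola through these three points peaks at t≈0.037 with theta≈0.81223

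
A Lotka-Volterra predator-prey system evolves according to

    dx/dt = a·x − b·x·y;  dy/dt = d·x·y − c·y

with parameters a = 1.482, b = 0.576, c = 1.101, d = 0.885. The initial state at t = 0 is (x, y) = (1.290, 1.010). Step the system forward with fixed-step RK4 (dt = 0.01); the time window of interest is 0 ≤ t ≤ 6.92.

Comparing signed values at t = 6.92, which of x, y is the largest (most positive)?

largest component: y

t=0.000: state=(1.290, 1.010)
step 1 (dt=0.01): k1=(1.161, 0.041), k2=(1.166, 0.046), k3=(1.166, 0.046), k4=(1.171, 0.052); state += dt/6·(k1+2k2+2k3+k4)
t=0.010: state=(1.302, 1.010)
t=0.020: state=(1.313, 1.011)
t=0.030: state=(1.325, 1.012)
continuing one RK4 step at a time; state shown every 25 steps (Δt=0.25):
t=0.250: state=(1.612, 1.056)
t=0.500: state=(1.988, 1.193)
t=0.750: state=(2.382, 1.470)
t=1.000: state=(2.703, 1.964)
t=1.250: state=(2.798, 2.757)
t=1.500: state=(2.531, 3.801)
t=1.750: state=(1.971, 4.766)
t=2.000: state=(1.380, 5.233)
t=2.250: state=(0.942, 5.121)
t=2.500: state=(0.674, 4.638)
t=2.750: state=(0.523, 4.014)
t=3.000: state=(0.445, 3.389)
t=3.250: state=(0.413, 2.828)
t=3.500: state=(0.412, 2.351)
t=3.750: state=(0.438, 1.961)
t=4.000: state=(0.490, 1.649)
t=4.250: state=(0.569, 1.407)
t=4.500: state=(0.683, 1.226)
t=4.750: state=(0.837, 1.101)
t=5.000: state=(1.041, 1.028)
t=5.250: state=(1.303, 1.011)
t=5.500: state=(1.627, 1.060)
t=5.750: state=(2.005, 1.202)
t=6.000: state=(2.398, 1.486)
t=6.250: state=(2.713, 1.992)
t=6.500: state=(2.794, 2.798)
t=6.750: state=(2.512, 3.848)
t=6.920: state=(2.142, 4.534)
compare at T: x=2.142, y=4.534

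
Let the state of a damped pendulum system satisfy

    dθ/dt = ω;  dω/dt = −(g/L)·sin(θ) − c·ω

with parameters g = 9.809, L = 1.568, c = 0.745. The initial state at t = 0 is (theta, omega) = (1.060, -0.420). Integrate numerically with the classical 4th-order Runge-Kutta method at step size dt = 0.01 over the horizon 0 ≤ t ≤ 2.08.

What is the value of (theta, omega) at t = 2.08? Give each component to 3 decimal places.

(theta, omega) = (0.118, 1.087)

t=0.000: state=(1.060, -0.420)
step 1 (dt=0.01): k1=(-0.420, -5.144), k2=(-0.446, -5.119), k3=(-0.446, -5.118), k4=(-0.471, -5.093); state += dt/6·(k1+2k2+2k3+k4)
t=0.010: state=(1.056, -0.471)
t=0.020: state=(1.051, -0.522)
t=0.030: state=(1.045, -0.572)
continuing one RK4 step at a time; state shown every 10 steps (Δt=0.1):
t=0.100: state=(0.993, -0.907)
t=0.200: state=(0.881, -1.328)
t=0.300: state=(0.730, -1.668)
t=0.400: state=(0.551, -1.908)
t=0.500: state=(0.352, -2.034)
t=0.600: state=(0.148, -2.036)
t=0.700: state=(-0.051, -1.918)
t=0.800: state=(-0.232, -1.694)
t=0.900: state=(-0.387, -1.387)
t=1.000: state=(-0.508, -1.024)
t=1.100: state=(-0.591, -0.634)
t=1.200: state=(-0.634, -0.241)
t=1.300: state=(-0.639, 0.137)
t=1.400: state=(-0.608, 0.480)
t=1.500: state=(-0.545, 0.775)
t=1.600: state=(-0.455, 1.009)
t=1.700: state=(-0.345, 1.172)
t=1.800: state=(-0.223, 1.257)
t=1.900: state=(-0.097, 1.262)
t=2.000: state=(0.027, 1.192)
t=2.080: state=(0.118, 1.087)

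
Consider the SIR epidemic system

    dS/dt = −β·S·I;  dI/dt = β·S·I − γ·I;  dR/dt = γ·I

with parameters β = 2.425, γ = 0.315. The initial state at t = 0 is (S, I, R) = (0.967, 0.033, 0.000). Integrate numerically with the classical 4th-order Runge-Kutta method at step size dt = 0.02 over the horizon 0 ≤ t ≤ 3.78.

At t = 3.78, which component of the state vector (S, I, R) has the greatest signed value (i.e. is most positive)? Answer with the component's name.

largest component: I

t=0.000: state=(0.967, 0.033, 0.000)
step 1 (dt=0.02): k1=(-0.077, 0.067, 0.010), k2=(-0.079, 0.068, 0.011), k3=(-0.079, 0.068, 0.011), k4=(-0.080, 0.070, 0.011); state += dt/6·(k1+2k2+2k3+k4)
t=0.020: state=(0.965, 0.034, 0.000)
t=0.040: state=(0.964, 0.036, 0.000)
t=0.060: state=(0.962, 0.037, 0.001)
continuing one RK4 step at a time; state shown every 10 steps (Δt=0.2):
t=0.200: state=(0.948, 0.049, 0.003)
t=0.400: state=(0.921, 0.073, 0.006)
t=0.600: state=(0.882, 0.106, 0.012)
t=0.800: state=(0.829, 0.151, 0.020)
t=1.000: state=(0.760, 0.208, 0.031)
t=1.200: state=(0.676, 0.277, 0.046)
t=1.400: state=(0.580, 0.353, 0.066)
t=1.600: state=(0.480, 0.429, 0.091)
t=1.800: state=(0.383, 0.496, 0.120)
t=2.000: state=(0.297, 0.550, 0.153)
t=2.200: state=(0.226, 0.585, 0.189)
t=2.400: state=(0.169, 0.604, 0.227)
t=2.600: state=(0.126, 0.609, 0.265)
t=2.800: state=(0.094, 0.603, 0.303)
t=3.000: state=(0.070, 0.589, 0.341)
t=3.200: state=(0.053, 0.570, 0.377)
t=3.400: state=(0.040, 0.547, 0.412)
t=3.600: state=(0.031, 0.523, 0.446)
t=3.780: state=(0.025, 0.500, 0.475)
compare at T: S=0.025, I=0.500, R=0.475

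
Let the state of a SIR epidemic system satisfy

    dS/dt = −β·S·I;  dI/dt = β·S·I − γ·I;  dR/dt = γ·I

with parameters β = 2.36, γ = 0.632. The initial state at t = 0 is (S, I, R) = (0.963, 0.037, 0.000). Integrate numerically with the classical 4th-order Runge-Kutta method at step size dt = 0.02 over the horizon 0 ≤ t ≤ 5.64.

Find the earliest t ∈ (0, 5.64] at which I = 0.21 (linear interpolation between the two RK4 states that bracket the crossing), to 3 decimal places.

t = 1.234

t=0.000: state=(0.963, 0.037, 0.000)
step 1 (dt=0.02): k1=(-0.084, 0.061, 0.023), k2=(-0.085, 0.062, 0.024), k3=(-0.085, 0.062, 0.024), k4=(-0.087, 0.063, 0.024); state += dt/6·(k1+2k2+2k3+k4)
t=0.020: state=(0.961, 0.038, 0.000)
t=0.040: state=(0.960, 0.040, 0.001)
t=0.060: state=(0.958, 0.041, 0.001)
continuing one RK4 step at a time; state shown every 10 steps (Δt=0.2):
t=0.200: state=(0.943, 0.051, 0.006)
t=0.400: state=(0.917, 0.070, 0.013)
t=0.600: state=(0.882, 0.094, 0.023)
t=0.800: state=(0.838, 0.125, 0.037)
t=1.000: state=(0.784, 0.161, 0.055)
t=1.200: state=(0.719, 0.203, 0.078)
t=1.220: state=(0.712, 0.207, 0.081)
next step: t=1.240: state=(0.705, 0.211, 0.083) — I has crossed 0.21
linear interpolation between t=1.220 (0.20697) and t=1.240 (0.21132) → t≈1.234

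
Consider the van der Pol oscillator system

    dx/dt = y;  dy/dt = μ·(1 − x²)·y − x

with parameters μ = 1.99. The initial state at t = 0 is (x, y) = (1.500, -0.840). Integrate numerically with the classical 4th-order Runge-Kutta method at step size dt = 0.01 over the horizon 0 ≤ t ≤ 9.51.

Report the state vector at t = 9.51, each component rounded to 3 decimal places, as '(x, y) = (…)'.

t=0.000: state=(1.500, -0.840)
step 1 (dt=0.01): k1=(-0.840, 0.589), k2=(-0.837, 0.565), k3=(-0.837, 0.566), k4=(-0.834, 0.542); state += dt/6·(k1+2k2+2k3+k4)
t=0.010: state=(1.492, -0.834)
t=0.020: state=(1.483, -0.829)
t=0.030: state=(1.475, -0.824)
continuing one RK4 step at a time; state shown every 50 steps (Δt=0.5):
t=0.500: state=(1.085, -0.923)
t=1.000: state=(0.458, -1.790)
t=1.500: state=(-1.001, -3.878)
t=2.000: state=(-2.023, -0.240)
t=2.500: state=(-1.946, 0.311)
t=3.000: state=(-1.771, 0.385)
t=3.500: state=(-1.559, 0.470)
t=4.000: state=(-1.289, 0.630)
t=4.500: state=(-0.892, 1.023)
t=5.000: state=(-0.114, 2.380)
t=5.500: state=(1.539, 2.916)
t=6.000: state=(2.016, -0.106)
t=6.500: state=(1.883, -0.341)
t=7.000: state=(1.695, -0.412)
t=7.500: state=(1.465, -0.518)
t=8.000: state=(1.159, -0.735)
t=8.500: state=(0.669, -1.345)
t=9.000: state=(-0.435, -3.390)
t=9.500: state=(-1.915, -1.091)
t=9.510: state=(-1.925, -1.015)

(x, y) = (-1.925, -1.015)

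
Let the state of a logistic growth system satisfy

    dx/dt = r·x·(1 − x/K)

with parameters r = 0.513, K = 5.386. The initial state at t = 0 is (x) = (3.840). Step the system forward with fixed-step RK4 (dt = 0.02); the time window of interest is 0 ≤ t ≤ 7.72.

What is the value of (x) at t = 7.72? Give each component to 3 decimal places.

(x) = (5.345)

t=0.000: state=(3.840)
step 1 (dt=0.02): k1=(0.565), k2=(0.564), k3=(0.564), k4=(0.563); state += dt/6·(k1+2k2+2k3+k4)
t=0.020: state=(3.851)
t=0.040: state=(3.863)
t=0.060: state=(3.874)
continuing one RK4 step at a time; state shown every 25 steps (Δt=0.5):
t=0.500: state=(4.107)
t=1.000: state=(4.340)
t=1.500: state=(4.539)
t=2.000: state=(4.707)
t=2.500: state=(4.845)
t=3.000: state=(4.958)
t=3.500: state=(5.049)
t=4.000: state=(5.121)
t=4.500: state=(5.179)
t=5.000: state=(5.224)
t=5.500: state=(5.260)
t=6.000: state=(5.288)
t=6.500: state=(5.310)
t=7.000: state=(5.327)
t=7.500: state=(5.340)
t=7.720: state=(5.345)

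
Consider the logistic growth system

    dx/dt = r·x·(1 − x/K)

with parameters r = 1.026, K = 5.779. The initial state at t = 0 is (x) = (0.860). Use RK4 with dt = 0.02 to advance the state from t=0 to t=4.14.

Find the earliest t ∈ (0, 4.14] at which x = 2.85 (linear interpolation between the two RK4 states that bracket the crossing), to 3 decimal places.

t=0.000: state=(0.860)
step 1 (dt=0.02): k1=(0.751), k2=(0.756), k3=(0.756), k4=(0.762); state += dt/6·(k1+2k2+2k3+k4)
t=0.020: state=(0.875)
t=0.040: state=(0.890)
t=0.060: state=(0.906)
continuing one RK4 step at a time; state shown every 10 steps (Δt=0.2):
t=0.200: state=(1.021)
t=0.400: state=(1.205)
t=0.600: state=(1.413)
t=0.800: state=(1.643)
t=1.000: state=(1.895)
t=1.200: state=(2.165)
t=1.400: state=(2.449)
t=1.600: state=(2.742)
t=1.660: state=(2.831)
next step: t=1.680: state=(2.860) — x has crossed 2.85
linear interpolation between t=1.660 (2.83061) and t=1.680 (2.86025) → t≈1.673

t = 1.673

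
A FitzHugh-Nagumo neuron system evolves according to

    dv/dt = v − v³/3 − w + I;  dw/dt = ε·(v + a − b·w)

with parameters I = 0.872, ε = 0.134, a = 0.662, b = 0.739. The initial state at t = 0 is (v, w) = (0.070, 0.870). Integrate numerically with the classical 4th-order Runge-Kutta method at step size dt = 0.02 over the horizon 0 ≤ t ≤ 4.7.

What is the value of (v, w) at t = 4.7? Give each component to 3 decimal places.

(v, w) = (1.439, 1.249)

t=0.000: state=(0.070, 0.870)
step 1 (dt=0.02): k1=(0.072, 0.012), k2=(0.072, 0.012), k3=(0.072, 0.012), k4=(0.073, 0.012); state += dt/6·(k1+2k2+2k3+k4)
t=0.020: state=(0.071, 0.870)
t=0.040: state=(0.073, 0.870)
t=0.060: state=(0.074, 0.871)
continuing one RK4 step at a time; state shown every 10 steps (Δt=0.2):
t=0.200: state=(0.086, 0.873)
t=0.400: state=(0.104, 0.876)
t=0.600: state=(0.126, 0.879)
t=0.800: state=(0.152, 0.883)
t=1.000: state=(0.182, 0.888)
t=1.200: state=(0.218, 0.893)
t=1.400: state=(0.259, 0.899)
t=1.600: state=(0.308, 0.907)
t=1.800: state=(0.365, 0.916)
t=2.000: state=(0.431, 0.926)
t=2.200: state=(0.505, 0.938)
t=2.400: state=(0.589, 0.951)
t=2.600: state=(0.682, 0.967)
t=2.800: state=(0.781, 0.985)
t=3.000: state=(0.884, 1.005)
t=3.200: state=(0.988, 1.028)
t=3.400: state=(1.087, 1.053)
t=3.600: state=(1.178, 1.080)
t=3.800: state=(1.256, 1.109)
t=4.000: state=(1.321, 1.139)
t=4.200: state=(1.371, 1.170)
t=4.400: state=(1.407, 1.201)
t=4.600: state=(1.431, 1.233)
t=4.700: state=(1.439, 1.249)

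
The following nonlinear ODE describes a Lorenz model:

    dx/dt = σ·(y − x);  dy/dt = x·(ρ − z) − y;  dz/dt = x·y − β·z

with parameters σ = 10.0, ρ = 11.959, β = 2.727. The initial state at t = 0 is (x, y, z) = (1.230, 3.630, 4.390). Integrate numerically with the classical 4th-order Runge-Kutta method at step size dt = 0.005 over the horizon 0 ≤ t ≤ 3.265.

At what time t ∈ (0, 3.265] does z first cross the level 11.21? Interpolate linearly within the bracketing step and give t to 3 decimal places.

t=0.000: state=(1.230, 3.630, 4.390)
step 1 (dt=0.005): k1=(24.000, 5.680, -7.507), k2=(23.542, 6.144, -7.219), k3=(23.565, 6.133, -7.224), k4=(23.128, 6.590, -6.939); state += dt/6·(k1+2k2+2k3+k4)
t=0.005: state=(1.348, 3.661, 4.354)
t=0.010: state=(1.461, 3.696, 4.321)
t=0.015: state=(1.571, 3.735, 4.290)
continuing one RK4 step at a time; state shown every 40 steps (Δt=0.2):
t=0.200: state=(5.134, 7.321, 5.468)
t=0.345: state=(8.225, 9.748, 11.124)
next step: t=0.350: state=(8.299, 9.729, 11.373) — z has crossed 11.21
linear interpolation between t=0.345 (11.12412) and t=0.350 (11.37311) → t≈0.347

t = 0.347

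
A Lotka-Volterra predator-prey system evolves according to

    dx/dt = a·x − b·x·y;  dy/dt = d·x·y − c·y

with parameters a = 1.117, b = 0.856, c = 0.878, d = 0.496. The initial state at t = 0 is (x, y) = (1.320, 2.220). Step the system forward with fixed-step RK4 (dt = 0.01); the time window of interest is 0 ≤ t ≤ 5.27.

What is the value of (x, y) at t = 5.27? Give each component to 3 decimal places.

(x, y) = (3.264, 1.570)

t=0.000: state=(1.320, 2.220)
step 1 (dt=0.01): k1=(-1.034, -0.496), k2=(-1.027, -0.501), k3=(-1.027, -0.501), k4=(-1.020, -0.506); state += dt/6·(k1+2k2+2k3+k4)
t=0.010: state=(1.310, 2.215)
t=0.020: state=(1.300, 2.210)
t=0.030: state=(1.290, 2.205)
continuing one RK4 step at a time; state shown every 20 steps (Δt=0.2):
t=0.200: state=(1.139, 2.103)
t=0.400: state=(1.006, 1.962)
t=0.600: state=(0.910, 1.810)
t=0.800: state=(0.846, 1.656)
t=1.000: state=(0.807, 1.508)
t=1.200: state=(0.789, 1.369)
t=1.400: state=(0.789, 1.242)
t=1.600: state=(0.806, 1.127)
t=1.800: state=(0.838, 1.026)
t=2.000: state=(0.886, 0.937)
t=2.200: state=(0.950, 0.861)
t=2.400: state=(1.030, 0.797)
t=2.600: state=(1.129, 0.744)
t=2.800: state=(1.248, 0.702)
t=3.000: state=(1.387, 0.671)
t=3.200: state=(1.549, 0.651)
t=3.400: state=(1.734, 0.643)
t=3.600: state=(1.941, 0.647)
t=3.800: state=(2.170, 0.666)
t=4.000: state=(2.414, 0.701)
t=4.200: state=(2.665, 0.757)
t=4.400: state=(2.909, 0.837)
t=4.600: state=(3.123, 0.947)
t=4.800: state=(3.281, 1.093)
t=5.000: state=(3.351, 1.275)
t=5.200: state=(3.309, 1.490)
t=5.270: state=(3.264, 1.570)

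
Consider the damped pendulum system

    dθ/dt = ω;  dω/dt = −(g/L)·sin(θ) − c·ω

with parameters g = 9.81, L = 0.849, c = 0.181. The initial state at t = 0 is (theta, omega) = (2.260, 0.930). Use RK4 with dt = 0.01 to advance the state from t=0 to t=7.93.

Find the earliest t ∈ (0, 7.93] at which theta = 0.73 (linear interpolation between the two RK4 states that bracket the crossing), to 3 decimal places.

t = 0.686

t=0.000: state=(2.260, 0.930)
step 1 (dt=0.01): k1=(0.930, -9.086), k2=(0.885, -9.043), k3=(0.885, -9.045), k4=(0.840, -9.004); state += dt/6·(k1+2k2+2k3+k4)
t=0.010: state=(2.269, 0.840)
t=0.020: state=(2.277, 0.750)
t=0.030: state=(2.284, 0.661)
continuing one RK4 step at a time; state shown every 50 steps (Δt=0.5):
t=0.500: state=(1.606, -3.758)
t=0.680: state=(0.763, -5.494)
next step: t=0.690: state=(0.708, -5.562) — theta has crossed 0.73
linear interpolation between t=0.680 (0.76281) and t=0.690 (0.70753) → t≈0.686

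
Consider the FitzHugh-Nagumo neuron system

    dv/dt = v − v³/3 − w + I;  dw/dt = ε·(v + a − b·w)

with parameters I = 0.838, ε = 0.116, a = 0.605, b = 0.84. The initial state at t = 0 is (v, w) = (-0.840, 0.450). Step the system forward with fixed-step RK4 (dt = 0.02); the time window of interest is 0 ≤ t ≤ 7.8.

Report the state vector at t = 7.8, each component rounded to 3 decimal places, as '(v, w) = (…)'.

t=0.000: state=(-0.840, 0.450)
step 1 (dt=0.02): k1=(-0.254, -0.071), k2=(-0.254, -0.071), k3=(-0.254, -0.071), k4=(-0.254, -0.072); state += dt/6·(k1+2k2+2k3+k4)
t=0.020: state=(-0.845, 0.449)
t=0.040: state=(-0.850, 0.447)
t=0.060: state=(-0.855, 0.446)
continuing one RK4 step at a time; state shown every 25 steps (Δt=0.5):
t=0.500: state=(-0.965, 0.412)
t=1.000: state=(-1.074, 0.369)
t=1.500: state=(-1.153, 0.322)
t=2.000: state=(-1.200, 0.274)
t=2.500: state=(-1.216, 0.227)
t=3.000: state=(-1.208, 0.182)
t=3.500: state=(-1.182, 0.140)
t=4.000: state=(-1.142, 0.101)
t=4.500: state=(-1.091, 0.068)
t=5.000: state=(-1.030, 0.039)
t=5.500: state=(-0.957, 0.015)
t=6.000: state=(-0.870, -0.004)
t=6.500: state=(-0.763, -0.015)
t=7.000: state=(-0.627, -0.020)
t=7.500: state=(-0.442, -0.015)
t=7.800: state=(-0.293, -0.007)

(v, w) = (-0.293, -0.007)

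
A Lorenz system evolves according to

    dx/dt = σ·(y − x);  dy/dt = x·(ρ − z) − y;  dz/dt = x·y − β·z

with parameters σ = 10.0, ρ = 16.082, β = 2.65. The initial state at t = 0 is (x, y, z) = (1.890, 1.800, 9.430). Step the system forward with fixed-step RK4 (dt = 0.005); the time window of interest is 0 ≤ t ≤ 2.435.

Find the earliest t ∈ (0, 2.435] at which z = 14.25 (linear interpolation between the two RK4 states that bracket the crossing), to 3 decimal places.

t=0.000: state=(1.890, 1.800, 9.430)
step 1 (dt=0.005): k1=(-0.900, 10.772, -21.587), k2=(-0.608, 10.832, -21.398), k3=(-0.614, 10.836, -21.397), k4=(-0.327, 10.900, -21.207); state += dt/6·(k1+2k2+2k3+k4)
t=0.005: state=(1.887, 1.854, 9.323)
t=0.010: state=(1.887, 1.909, 9.218)
t=0.015: state=(1.889, 1.965, 9.115)
continuing one RK4 step at a time; state shown every 20 steps (Δt=0.1):
t=0.100: state=(2.281, 3.094, 7.670)
t=0.200: state=(3.516, 5.208, 6.933)
t=0.300: state=(5.739, 8.493, 8.127)
t=0.400: state=(8.741, 11.621, 12.901)
t=0.415: state=(9.156, 11.803, 13.942)
next step: t=0.420: state=(9.286, 11.834, 14.300) — z has crossed 14.25
linear interpolation between t=0.415 (13.94225) and t=0.420 (14.30015) → t≈0.419

t = 0.419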